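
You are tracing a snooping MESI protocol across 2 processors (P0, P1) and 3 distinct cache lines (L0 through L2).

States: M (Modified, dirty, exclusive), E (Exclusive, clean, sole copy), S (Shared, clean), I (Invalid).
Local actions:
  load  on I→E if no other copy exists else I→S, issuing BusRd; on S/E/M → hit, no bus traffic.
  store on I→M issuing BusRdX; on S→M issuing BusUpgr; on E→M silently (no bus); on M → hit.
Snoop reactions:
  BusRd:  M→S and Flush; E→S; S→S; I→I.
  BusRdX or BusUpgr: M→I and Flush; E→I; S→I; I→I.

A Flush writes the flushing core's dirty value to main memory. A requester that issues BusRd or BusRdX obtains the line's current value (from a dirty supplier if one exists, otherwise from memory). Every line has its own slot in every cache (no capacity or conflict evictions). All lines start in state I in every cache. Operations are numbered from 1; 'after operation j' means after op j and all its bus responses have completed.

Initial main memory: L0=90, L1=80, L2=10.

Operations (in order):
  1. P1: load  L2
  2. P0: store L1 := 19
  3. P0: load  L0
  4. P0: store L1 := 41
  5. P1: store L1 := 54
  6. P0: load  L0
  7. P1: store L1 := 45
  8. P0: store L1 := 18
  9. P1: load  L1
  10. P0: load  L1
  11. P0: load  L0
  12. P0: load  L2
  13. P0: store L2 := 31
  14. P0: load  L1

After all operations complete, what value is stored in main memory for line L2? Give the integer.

memory[L2] = 10

step 1: P1: load  L2  ⟶  IE  (L2)  txn=BusRd  M[L2]=10
step 2: P0: store L1 := 19  ⟶  MI  (L1)  txn=BusRdX  M[L1]=80
step 3: P0: load  L0  ⟶  EI  (L0)  txn=BusRd  M[L0]=90
step 4: P0: store L1 := 41  ⟶  MI  (L1)  txn=∅  M[L1]=80
step 5: P1: store L1 := 54  ⟶  IM  (L1)  txn=BusRdX+Flush  M[L1]=41
step 6: P0: load  L0  ⟶  EI  (L0)  txn=∅  M[L0]=90
step 7: P1: store L1 := 45  ⟶  IM  (L1)  txn=∅  M[L1]=41
step 8: P0: store L1 := 18  ⟶  MI  (L1)  txn=BusRdX+Flush  M[L1]=45
step 9: P1: load  L1  ⟶  SS  (L1)  txn=BusRd+Flush  M[L1]=18
step 10: P0: load  L1  ⟶  SS  (L1)  txn=∅  M[L1]=18
step 11: P0: load  L0  ⟶  EI  (L0)  txn=∅  M[L0]=90
step 12: P0: load  L2  ⟶  SS  (L2)  txn=BusRd  M[L2]=10
step 13: P0: store L2 := 31  ⟶  MI  (L2)  txn=BusUpgr  M[L2]=10
step 14: P0: load  L1  ⟶  SS  (L1)  txn=∅  M[L1]=18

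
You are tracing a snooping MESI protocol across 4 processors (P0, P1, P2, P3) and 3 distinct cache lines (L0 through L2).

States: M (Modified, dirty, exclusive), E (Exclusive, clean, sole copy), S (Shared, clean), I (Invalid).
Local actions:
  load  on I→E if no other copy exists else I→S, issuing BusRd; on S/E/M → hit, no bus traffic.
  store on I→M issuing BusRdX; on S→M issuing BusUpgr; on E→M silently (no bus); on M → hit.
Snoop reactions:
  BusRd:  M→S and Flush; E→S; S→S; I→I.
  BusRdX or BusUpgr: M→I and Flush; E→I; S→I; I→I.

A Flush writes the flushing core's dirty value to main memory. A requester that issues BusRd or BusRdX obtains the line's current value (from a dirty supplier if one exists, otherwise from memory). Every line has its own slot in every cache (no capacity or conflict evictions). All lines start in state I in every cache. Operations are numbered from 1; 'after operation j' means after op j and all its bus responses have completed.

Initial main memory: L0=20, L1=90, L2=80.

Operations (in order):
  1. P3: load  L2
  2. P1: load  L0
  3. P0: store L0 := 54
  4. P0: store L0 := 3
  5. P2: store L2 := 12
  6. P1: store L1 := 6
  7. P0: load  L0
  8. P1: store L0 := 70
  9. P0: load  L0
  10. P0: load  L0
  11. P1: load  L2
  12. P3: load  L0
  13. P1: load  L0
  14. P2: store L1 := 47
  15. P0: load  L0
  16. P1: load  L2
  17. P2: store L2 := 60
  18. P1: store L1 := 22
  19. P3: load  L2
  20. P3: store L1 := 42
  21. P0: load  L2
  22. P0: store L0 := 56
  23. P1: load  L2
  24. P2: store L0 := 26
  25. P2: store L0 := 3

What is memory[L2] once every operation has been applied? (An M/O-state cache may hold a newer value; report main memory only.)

memory[L2] = 60

step 1: P3: load  L2  ⟶  IIIE  (L2)  txn=BusRd  M[L2]=80
step 2: P1: load  L0  ⟶  IEII  (L0)  txn=BusRd  M[L0]=20
step 3: P0: store L0 := 54  ⟶  MIII  (L0)  txn=BusRdX  M[L0]=20
step 4: P0: store L0 := 3  ⟶  MIII  (L0)  txn=∅  M[L0]=20
step 5: P2: store L2 := 12  ⟶  IIMI  (L2)  txn=BusRdX  M[L2]=80
step 6: P1: store L1 := 6  ⟶  IMII  (L1)  txn=BusRdX  M[L1]=90
step 7: P0: load  L0  ⟶  MIII  (L0)  txn=∅  M[L0]=20
step 8: P1: store L0 := 70  ⟶  IMII  (L0)  txn=BusRdX+Flush  M[L0]=3
step 9: P0: load  L0  ⟶  SSII  (L0)  txn=BusRd+Flush  M[L0]=70
step 10: P0: load  L0  ⟶  SSII  (L0)  txn=∅  M[L0]=70
step 11: P1: load  L2  ⟶  ISSI  (L2)  txn=BusRd+Flush  M[L2]=12
step 12: P3: load  L0  ⟶  SSIS  (L0)  txn=BusRd  M[L0]=70
step 13: P1: load  L0  ⟶  SSIS  (L0)  txn=∅  M[L0]=70
step 14: P2: store L1 := 47  ⟶  IIMI  (L1)  txn=BusRdX+Flush  M[L1]=6
step 15: P0: load  L0  ⟶  SSIS  (L0)  txn=∅  M[L0]=70
step 16: P1: load  L2  ⟶  ISSI  (L2)  txn=∅  M[L2]=12
step 17: P2: store L2 := 60  ⟶  IIMI  (L2)  txn=BusUpgr  M[L2]=12
step 18: P1: store L1 := 22  ⟶  IMII  (L1)  txn=BusRdX+Flush  M[L1]=47
step 19: P3: load  L2  ⟶  IISS  (L2)  txn=BusRd+Flush  M[L2]=60
step 20: P3: store L1 := 42  ⟶  IIIM  (L1)  txn=BusRdX+Flush  M[L1]=22
step 21: P0: load  L2  ⟶  SISS  (L2)  txn=BusRd  M[L2]=60
step 22: P0: store L0 := 56  ⟶  MIII  (L0)  txn=BusUpgr  M[L0]=70
step 23: P1: load  L2  ⟶  SSSS  (L2)  txn=BusRd  M[L2]=60
step 24: P2: store L0 := 26  ⟶  IIMI  (L0)  txn=BusRdX+Flush  M[L0]=56
step 25: P2: store L0 := 3  ⟶  IIMI  (L0)  txn=∅  M[L0]=56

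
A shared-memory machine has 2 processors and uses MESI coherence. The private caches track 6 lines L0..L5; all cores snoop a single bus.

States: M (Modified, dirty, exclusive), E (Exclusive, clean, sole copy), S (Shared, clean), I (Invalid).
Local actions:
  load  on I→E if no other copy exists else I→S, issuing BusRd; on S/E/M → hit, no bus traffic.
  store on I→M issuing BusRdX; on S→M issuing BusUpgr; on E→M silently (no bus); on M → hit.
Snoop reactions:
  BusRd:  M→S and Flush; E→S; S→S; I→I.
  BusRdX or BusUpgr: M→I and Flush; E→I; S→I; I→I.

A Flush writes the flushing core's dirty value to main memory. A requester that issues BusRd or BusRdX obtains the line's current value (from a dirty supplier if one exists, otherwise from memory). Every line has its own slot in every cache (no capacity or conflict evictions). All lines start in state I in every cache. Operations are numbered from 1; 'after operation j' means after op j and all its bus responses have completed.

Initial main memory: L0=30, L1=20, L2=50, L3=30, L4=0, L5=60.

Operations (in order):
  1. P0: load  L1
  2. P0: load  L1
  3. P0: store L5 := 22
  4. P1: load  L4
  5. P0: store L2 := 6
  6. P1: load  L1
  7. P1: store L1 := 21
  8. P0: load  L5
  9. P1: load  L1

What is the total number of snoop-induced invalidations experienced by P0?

step 1: P0: load  L1  ⟶  EI  (L1)  txn=BusRd  M[L1]=20
step 2: P0: load  L1  ⟶  EI  (L1)  txn=∅  M[L1]=20
step 3: P0: store L5 := 22  ⟶  MI  (L5)  txn=BusRdX  M[L5]=60
step 4: P1: load  L4  ⟶  IE  (L4)  txn=BusRd  M[L4]=0
step 5: P0: store L2 := 6  ⟶  MI  (L2)  txn=BusRdX  M[L2]=50
step 6: P1: load  L1  ⟶  SS  (L1)  txn=BusRd  M[L1]=20
step 7: P1: store L1 := 21  ⟶  IM  (L1)  txn=BusUpgr  M[L1]=20
step 8: P0: load  L5  ⟶  MI  (L5)  txn=∅  M[L5]=60
step 9: P1: load  L1  ⟶  IM  (L1)  txn=∅  M[L1]=20

invalidations = 1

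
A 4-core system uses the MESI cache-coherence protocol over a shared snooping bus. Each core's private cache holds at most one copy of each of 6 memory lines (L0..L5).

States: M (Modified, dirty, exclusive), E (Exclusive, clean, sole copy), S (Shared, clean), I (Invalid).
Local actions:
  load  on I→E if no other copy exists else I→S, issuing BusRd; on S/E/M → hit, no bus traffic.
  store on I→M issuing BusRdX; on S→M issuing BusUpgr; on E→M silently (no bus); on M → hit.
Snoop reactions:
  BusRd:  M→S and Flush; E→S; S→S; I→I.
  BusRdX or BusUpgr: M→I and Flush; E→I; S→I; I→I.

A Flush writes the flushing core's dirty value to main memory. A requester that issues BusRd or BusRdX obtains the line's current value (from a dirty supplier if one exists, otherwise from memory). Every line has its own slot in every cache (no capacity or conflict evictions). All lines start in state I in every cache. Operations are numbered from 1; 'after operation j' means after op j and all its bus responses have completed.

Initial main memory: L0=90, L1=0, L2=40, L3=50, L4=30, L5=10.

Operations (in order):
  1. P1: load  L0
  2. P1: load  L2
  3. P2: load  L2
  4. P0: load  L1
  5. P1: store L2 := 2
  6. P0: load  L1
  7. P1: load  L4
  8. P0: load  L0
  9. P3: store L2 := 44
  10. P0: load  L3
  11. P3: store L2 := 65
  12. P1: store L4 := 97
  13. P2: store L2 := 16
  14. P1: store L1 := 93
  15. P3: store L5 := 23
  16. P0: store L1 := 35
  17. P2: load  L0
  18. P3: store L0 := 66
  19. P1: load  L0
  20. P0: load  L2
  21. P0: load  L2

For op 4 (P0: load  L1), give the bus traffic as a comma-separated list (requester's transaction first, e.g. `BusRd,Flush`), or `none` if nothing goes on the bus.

bus = BusRd

step 1: P1: load  L0  ⟶  IEII  (L0)  txn=BusRd  M[L0]=90
step 2: P1: load  L2  ⟶  IEII  (L2)  txn=BusRd  M[L2]=40
step 3: P2: load  L2  ⟶  ISSI  (L2)  txn=BusRd  M[L2]=40
step 4: P0: load  L1  ⟶  EIII  (L1)  txn=BusRd  M[L1]=0
step 5: P1: store L2 := 2  ⟶  IMII  (L2)  txn=BusUpgr  M[L2]=40
step 6: P0: load  L1  ⟶  EIII  (L1)  txn=∅  M[L1]=0
step 7: P1: load  L4  ⟶  IEII  (L4)  txn=BusRd  M[L4]=30
step 8: P0: load  L0  ⟶  SSII  (L0)  txn=BusRd  M[L0]=90
step 9: P3: store L2 := 44  ⟶  IIIM  (L2)  txn=BusRdX+Flush  M[L2]=2
step 10: P0: load  L3  ⟶  EIII  (L3)  txn=BusRd  M[L3]=50
step 11: P3: store L2 := 65  ⟶  IIIM  (L2)  txn=∅  M[L2]=2
step 12: P1: store L4 := 97  ⟶  IMII  (L4)  txn=∅  M[L4]=30
step 13: P2: store L2 := 16  ⟶  IIMI  (L2)  txn=BusRdX+Flush  M[L2]=65
step 14: P1: store L1 := 93  ⟶  IMII  (L1)  txn=BusRdX  M[L1]=0
step 15: P3: store L5 := 23  ⟶  IIIM  (L5)  txn=BusRdX  M[L5]=10
step 16: P0: store L1 := 35  ⟶  MIII  (L1)  txn=BusRdX+Flush  M[L1]=93
step 17: P2: load  L0  ⟶  SSSI  (L0)  txn=BusRd  M[L0]=90
step 18: P3: store L0 := 66  ⟶  IIIM  (L0)  txn=BusRdX  M[L0]=90
step 19: P1: load  L0  ⟶  ISIS  (L0)  txn=BusRd+Flush  M[L0]=66
step 20: P0: load  L2  ⟶  SISI  (L2)  txn=BusRd+Flush  M[L2]=16
step 21: P0: load  L2  ⟶  SISI  (L2)  txn=∅  M[L2]=16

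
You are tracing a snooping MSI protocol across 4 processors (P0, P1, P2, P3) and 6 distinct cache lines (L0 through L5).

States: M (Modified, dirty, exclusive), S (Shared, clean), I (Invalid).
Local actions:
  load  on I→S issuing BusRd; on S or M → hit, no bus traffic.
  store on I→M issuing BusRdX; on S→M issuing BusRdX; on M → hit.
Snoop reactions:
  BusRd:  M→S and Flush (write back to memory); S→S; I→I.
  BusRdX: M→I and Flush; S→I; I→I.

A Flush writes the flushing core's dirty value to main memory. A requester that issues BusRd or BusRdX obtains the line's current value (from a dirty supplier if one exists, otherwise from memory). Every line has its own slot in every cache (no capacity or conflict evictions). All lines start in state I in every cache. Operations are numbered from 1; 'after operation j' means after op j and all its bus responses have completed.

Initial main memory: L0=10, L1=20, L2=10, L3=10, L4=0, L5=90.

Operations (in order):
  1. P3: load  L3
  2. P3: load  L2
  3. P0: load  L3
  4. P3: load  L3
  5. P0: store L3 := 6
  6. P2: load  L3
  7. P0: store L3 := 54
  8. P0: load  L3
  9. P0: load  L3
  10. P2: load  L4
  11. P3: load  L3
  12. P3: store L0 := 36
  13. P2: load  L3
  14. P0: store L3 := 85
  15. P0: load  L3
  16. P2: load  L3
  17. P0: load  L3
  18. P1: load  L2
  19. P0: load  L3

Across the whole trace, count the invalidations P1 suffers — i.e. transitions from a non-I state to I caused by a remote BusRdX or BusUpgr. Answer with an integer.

step 1: P3: load  L3  ⟶  IIIS  (L3)  txn=BusRd  M[L3]=10
step 2: P3: load  L2  ⟶  IIIS  (L2)  txn=BusRd  M[L2]=10
step 3: P0: load  L3  ⟶  SIIS  (L3)  txn=BusRd  M[L3]=10
step 4: P3: load  L3  ⟶  SIIS  (L3)  txn=∅  M[L3]=10
step 5: P0: store L3 := 6  ⟶  MIII  (L3)  txn=BusRdX  M[L3]=10
step 6: P2: load  L3  ⟶  SISI  (L3)  txn=BusRd+Flush  M[L3]=6
step 7: P0: store L3 := 54  ⟶  MIII  (L3)  txn=BusRdX  M[L3]=6
step 8: P0: load  L3  ⟶  MIII  (L3)  txn=∅  M[L3]=6
step 9: P0: load  L3  ⟶  MIII  (L3)  txn=∅  M[L3]=6
step 10: P2: load  L4  ⟶  IISI  (L4)  txn=BusRd  M[L4]=0
step 11: P3: load  L3  ⟶  SIIS  (L3)  txn=BusRd+Flush  M[L3]=54
step 12: P3: store L0 := 36  ⟶  IIIM  (L0)  txn=BusRdX  M[L0]=10
step 13: P2: load  L3  ⟶  SISS  (L3)  txn=BusRd  M[L3]=54
step 14: P0: store L3 := 85  ⟶  MIII  (L3)  txn=BusRdX  M[L3]=54
step 15: P0: load  L3  ⟶  MIII  (L3)  txn=∅  M[L3]=54
step 16: P2: load  L3  ⟶  SISI  (L3)  txn=BusRd+Flush  M[L3]=85
step 17: P0: load  L3  ⟶  SISI  (L3)  txn=∅  M[L3]=85
step 18: P1: load  L2  ⟶  ISIS  (L2)  txn=BusRd  M[L2]=10
step 19: P0: load  L3  ⟶  SISI  (L3)  txn=∅  M[L3]=85

invalidations = 0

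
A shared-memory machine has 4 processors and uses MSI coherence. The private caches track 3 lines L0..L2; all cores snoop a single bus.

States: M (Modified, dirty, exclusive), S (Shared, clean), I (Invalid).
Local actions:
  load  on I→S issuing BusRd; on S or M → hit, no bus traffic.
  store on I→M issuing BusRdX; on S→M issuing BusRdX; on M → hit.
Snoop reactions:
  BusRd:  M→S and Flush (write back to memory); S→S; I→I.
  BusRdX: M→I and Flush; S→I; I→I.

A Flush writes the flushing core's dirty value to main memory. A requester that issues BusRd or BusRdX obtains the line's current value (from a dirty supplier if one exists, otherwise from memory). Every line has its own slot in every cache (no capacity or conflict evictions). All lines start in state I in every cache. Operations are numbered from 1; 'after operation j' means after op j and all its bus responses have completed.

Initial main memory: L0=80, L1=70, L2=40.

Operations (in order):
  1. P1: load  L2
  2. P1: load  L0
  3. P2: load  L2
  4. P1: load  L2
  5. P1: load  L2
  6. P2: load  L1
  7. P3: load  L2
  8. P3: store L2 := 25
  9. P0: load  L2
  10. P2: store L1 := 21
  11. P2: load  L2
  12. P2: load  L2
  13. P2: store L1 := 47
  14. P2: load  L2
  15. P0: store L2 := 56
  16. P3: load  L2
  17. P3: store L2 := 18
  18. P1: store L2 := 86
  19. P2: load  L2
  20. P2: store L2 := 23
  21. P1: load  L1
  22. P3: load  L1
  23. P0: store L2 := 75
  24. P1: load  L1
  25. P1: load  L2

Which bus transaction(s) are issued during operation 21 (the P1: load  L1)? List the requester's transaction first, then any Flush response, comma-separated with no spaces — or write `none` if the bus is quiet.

1. P1: load  L2  bus=[BusRd]  L2: P0=I P1=S P2=I P3=I  mem[L2]=40
2. P1: load  L0  bus=[BusRd]  L0: P0=I P1=S P2=I P3=I  mem[L0]=80
3. P2: load  L2  bus=[BusRd]  L2: P0=I P1=S P2=S P3=I  mem[L2]=40
4. P1: load  L2  bus=[-]  L2: P0=I P1=S P2=S P3=I  mem[L2]=40
5. P1: load  L2  bus=[-]  L2: P0=I P1=S P2=S P3=I  mem[L2]=40
6. P2: load  L1  bus=[BusRd]  L1: P0=I P1=I P2=S P3=I  mem[L1]=70
7. P3: load  L2  bus=[BusRd]  L2: P0=I P1=S P2=S P3=S  mem[L2]=40
8. P3: store L2 := 25  bus=[BusRdX]  L2: P0=I P1=I P2=I P3=M  mem[L2]=40
9. P0: load  L2  bus=[BusRd,Flush]  L2: P0=S P1=I P2=I P3=S  mem[L2]=25
10. P2: store L1 := 21  bus=[BusRdX]  L1: P0=I P1=I P2=M P3=I  mem[L1]=70
11. P2: load  L2  bus=[BusRd]  L2: P0=S P1=I P2=S P3=S  mem[L2]=25
12. P2: load  L2  bus=[-]  L2: P0=S P1=I P2=S P3=S  mem[L2]=25
13. P2: store L1 := 47  bus=[-]  L1: P0=I P1=I P2=M P3=I  mem[L1]=70
14. P2: load  L2  bus=[-]  L2: P0=S P1=I P2=S P3=S  mem[L2]=25
15. P0: store L2 := 56  bus=[BusRdX]  L2: P0=M P1=I P2=I P3=I  mem[L2]=25
16. P3: load  L2  bus=[BusRd,Flush]  L2: P0=S P1=I P2=I P3=S  mem[L2]=56
17. P3: store L2 := 18  bus=[BusRdX]  L2: P0=I P1=I P2=I P3=M  mem[L2]=56
18. P1: store L2 := 86  bus=[BusRdX,Flush]  L2: P0=I P1=M P2=I P3=I  mem[L2]=18
19. P2: load  L2  bus=[BusRd,Flush]  L2: P0=I P1=S P2=S P3=I  mem[L2]=86
20. P2: store L2 := 23  bus=[BusRdX]  L2: P0=I P1=I P2=M P3=I  mem[L2]=86
21. P1: load  L1  bus=[BusRd,Flush]  L1: P0=I P1=S P2=S P3=I  mem[L1]=47
22. P3: load  L1  bus=[BusRd]  L1: P0=I P1=S P2=S P3=S  mem[L1]=47
23. P0: store L2 := 75  bus=[BusRdX,Flush]  L2: P0=M P1=I P2=I P3=I  mem[L2]=23
24. P1: load  L1  bus=[-]  L1: P0=I P1=S P2=S P3=S  mem[L1]=47
25. P1: load  L2  bus=[BusRd,Flush]  L2: P0=S P1=S P2=I P3=I  mem[L2]=75

bus = BusRd,Flush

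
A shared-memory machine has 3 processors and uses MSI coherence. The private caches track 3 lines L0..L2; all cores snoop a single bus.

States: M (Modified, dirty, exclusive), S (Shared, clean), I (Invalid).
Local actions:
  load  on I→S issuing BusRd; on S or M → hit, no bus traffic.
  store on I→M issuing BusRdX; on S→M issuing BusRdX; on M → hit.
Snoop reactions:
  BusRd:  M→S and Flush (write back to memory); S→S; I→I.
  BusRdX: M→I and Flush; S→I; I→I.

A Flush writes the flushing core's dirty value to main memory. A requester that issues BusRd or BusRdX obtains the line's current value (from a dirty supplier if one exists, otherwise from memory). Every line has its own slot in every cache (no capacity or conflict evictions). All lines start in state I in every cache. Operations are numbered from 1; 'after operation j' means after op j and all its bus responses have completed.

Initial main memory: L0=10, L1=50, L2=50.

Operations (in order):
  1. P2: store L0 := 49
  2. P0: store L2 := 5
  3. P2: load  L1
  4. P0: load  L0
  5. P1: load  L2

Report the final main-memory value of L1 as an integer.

  op1 P2: store L0 := 49 → I/I/M on L0; bus BusRdX; mem=10
  op2 P0: store L2 := 5 → M/I/I on L2; bus BusRdX; mem=50
  op3 P2: load  L1 → I/I/S on L1; bus BusRd; mem=50
  op4 P0: load  L0 → S/I/S on L0; bus BusRd Flush; mem=49
  op5 P1: load  L2 → S/S/I on L2; bus BusRd Flush; mem=5

memory[L1] = 50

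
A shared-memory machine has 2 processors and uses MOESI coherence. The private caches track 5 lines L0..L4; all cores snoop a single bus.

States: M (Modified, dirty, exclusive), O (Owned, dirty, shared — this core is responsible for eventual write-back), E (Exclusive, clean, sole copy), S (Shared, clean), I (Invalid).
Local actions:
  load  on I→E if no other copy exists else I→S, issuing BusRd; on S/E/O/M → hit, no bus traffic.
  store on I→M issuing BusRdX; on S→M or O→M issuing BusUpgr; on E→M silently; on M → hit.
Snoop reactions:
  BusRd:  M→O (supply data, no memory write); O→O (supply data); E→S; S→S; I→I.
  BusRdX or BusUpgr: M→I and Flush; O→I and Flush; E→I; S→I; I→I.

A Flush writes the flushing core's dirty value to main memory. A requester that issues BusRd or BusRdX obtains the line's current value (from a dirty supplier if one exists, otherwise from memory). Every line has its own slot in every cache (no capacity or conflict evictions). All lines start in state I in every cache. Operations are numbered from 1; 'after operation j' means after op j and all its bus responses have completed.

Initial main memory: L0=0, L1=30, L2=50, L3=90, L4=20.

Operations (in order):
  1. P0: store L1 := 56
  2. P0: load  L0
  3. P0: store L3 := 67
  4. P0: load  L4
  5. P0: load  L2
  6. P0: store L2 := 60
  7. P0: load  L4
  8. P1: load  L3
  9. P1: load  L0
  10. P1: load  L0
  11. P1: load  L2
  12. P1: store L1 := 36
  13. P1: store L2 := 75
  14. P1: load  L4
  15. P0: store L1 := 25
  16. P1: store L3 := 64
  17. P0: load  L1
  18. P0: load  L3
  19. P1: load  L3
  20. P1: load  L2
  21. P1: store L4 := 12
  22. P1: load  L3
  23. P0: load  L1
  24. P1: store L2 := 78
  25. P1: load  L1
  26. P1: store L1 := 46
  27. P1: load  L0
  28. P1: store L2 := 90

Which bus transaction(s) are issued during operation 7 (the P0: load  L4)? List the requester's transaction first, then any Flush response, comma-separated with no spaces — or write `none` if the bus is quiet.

1. P0: store L1 := 56  bus=[BusRdX]  L1: P0=M P1=I  mem[L1]=30
2. P0: load  L0  bus=[BusRd]  L0: P0=E P1=I  mem[L0]=0
3. P0: store L3 := 67  bus=[BusRdX]  L3: P0=M P1=I  mem[L3]=90
4. P0: load  L4  bus=[BusRd]  L4: P0=E P1=I  mem[L4]=20
5. P0: load  L2  bus=[BusRd]  L2: P0=E P1=I  mem[L2]=50
6. P0: store L2 := 60  bus=[-]  L2: P0=M P1=I  mem[L2]=50
7. P0: load  L4  bus=[-]  L4: P0=E P1=I  mem[L4]=20
8. P1: load  L3  bus=[BusRd]  L3: P0=O P1=S  mem[L3]=90
9. P1: load  L0  bus=[BusRd]  L0: P0=S P1=S  mem[L0]=0
10. P1: load  L0  bus=[-]  L0: P0=S P1=S  mem[L0]=0
11. P1: load  L2  bus=[BusRd]  L2: P0=O P1=S  mem[L2]=50
12. P1: store L1 := 36  bus=[BusRdX,Flush]  L1: P0=I P1=M  mem[L1]=56
13. P1: store L2 := 75  bus=[BusUpgr,Flush]  L2: P0=I P1=M  mem[L2]=60
14. P1: load  L4  bus=[BusRd]  L4: P0=S P1=S  mem[L4]=20
15. P0: store L1 := 25  bus=[BusRdX,Flush]  L1: P0=M P1=I  mem[L1]=36
16. P1: store L3 := 64  bus=[BusUpgr,Flush]  L3: P0=I P1=M  mem[L3]=67
17. P0: load  L1  bus=[-]  L1: P0=M P1=I  mem[L1]=36
18. P0: load  L3  bus=[BusRd]  L3: P0=S P1=O  mem[L3]=67
19. P1: load  L3  bus=[-]  L3: P0=S P1=O  mem[L3]=67
20. P1: load  L2  bus=[-]  L2: P0=I P1=M  mem[L2]=60
21. P1: store L4 := 12  bus=[BusUpgr]  L4: P0=I P1=M  mem[L4]=20
22. P1: load  L3  bus=[-]  L3: P0=S P1=O  mem[L3]=67
23. P0: load  L1  bus=[-]  L1: P0=M P1=I  mem[L1]=36
24. P1: store L2 := 78  bus=[-]  L2: P0=I P1=M  mem[L2]=60
25. P1: load  L1  bus=[BusRd]  L1: P0=O P1=S  mem[L1]=36
26. P1: store L1 := 46  bus=[BusUpgr,Flush]  L1: P0=I P1=M  mem[L1]=25
27. P1: load  L0  bus=[-]  L0: P0=S P1=S  mem[L0]=0
28. P1: store L2 := 90  bus=[-]  L2: P0=I P1=M  mem[L2]=60

bus = none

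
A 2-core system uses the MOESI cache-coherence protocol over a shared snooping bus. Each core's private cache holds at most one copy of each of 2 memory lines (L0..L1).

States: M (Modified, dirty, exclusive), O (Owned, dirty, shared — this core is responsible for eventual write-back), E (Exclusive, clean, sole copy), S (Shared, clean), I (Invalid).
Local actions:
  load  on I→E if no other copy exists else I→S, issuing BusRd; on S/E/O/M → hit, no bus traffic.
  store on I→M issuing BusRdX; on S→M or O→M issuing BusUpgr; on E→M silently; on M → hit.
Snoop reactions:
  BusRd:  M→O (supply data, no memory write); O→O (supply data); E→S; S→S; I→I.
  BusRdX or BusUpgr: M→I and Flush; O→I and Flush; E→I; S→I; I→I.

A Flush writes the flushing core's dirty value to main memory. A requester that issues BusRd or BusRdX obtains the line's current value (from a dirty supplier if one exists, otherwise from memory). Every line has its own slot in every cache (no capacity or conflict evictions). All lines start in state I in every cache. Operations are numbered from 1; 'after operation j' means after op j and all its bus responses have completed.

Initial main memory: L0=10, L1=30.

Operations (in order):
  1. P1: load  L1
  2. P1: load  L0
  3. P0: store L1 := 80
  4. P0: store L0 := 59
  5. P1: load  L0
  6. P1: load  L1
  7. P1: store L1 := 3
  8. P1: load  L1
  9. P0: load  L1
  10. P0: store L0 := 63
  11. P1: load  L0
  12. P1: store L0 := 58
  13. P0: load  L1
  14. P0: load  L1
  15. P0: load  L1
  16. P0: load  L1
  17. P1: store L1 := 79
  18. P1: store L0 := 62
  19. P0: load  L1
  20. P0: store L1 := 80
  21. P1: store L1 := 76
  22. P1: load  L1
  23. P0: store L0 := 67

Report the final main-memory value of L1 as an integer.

memory[L1] = 80

1. P1: load  L1  bus=[BusRd]  L1: P0=I P1=E  mem[L1]=30
2. P1: load  L0  bus=[BusRd]  L0: P0=I P1=E  mem[L0]=10
3. P0: store L1 := 80  bus=[BusRdX]  L1: P0=M P1=I  mem[L1]=30
4. P0: store L0 := 59  bus=[BusRdX]  L0: P0=M P1=I  mem[L0]=10
5. P1: load  L0  bus=[BusRd]  L0: P0=O P1=S  mem[L0]=10
6. P1: load  L1  bus=[BusRd]  L1: P0=O P1=S  mem[L1]=30
7. P1: store L1 := 3  bus=[BusUpgr,Flush]  L1: P0=I P1=M  mem[L1]=80
8. P1: load  L1  bus=[-]  L1: P0=I P1=M  mem[L1]=80
9. P0: load  L1  bus=[BusRd]  L1: P0=S P1=O  mem[L1]=80
10. P0: store L0 := 63  bus=[BusUpgr]  L0: P0=M P1=I  mem[L0]=10
11. P1: load  L0  bus=[BusRd]  L0: P0=O P1=S  mem[L0]=10
12. P1: store L0 := 58  bus=[BusUpgr,Flush]  L0: P0=I P1=M  mem[L0]=63
13. P0: load  L1  bus=[-]  L1: P0=S P1=O  mem[L1]=80
14. P0: load  L1  bus=[-]  L1: P0=S P1=O  mem[L1]=80
15. P0: load  L1  bus=[-]  L1: P0=S P1=O  mem[L1]=80
16. P0: load  L1  bus=[-]  L1: P0=S P1=O  mem[L1]=80
17. P1: store L1 := 79  bus=[BusUpgr]  L1: P0=I P1=M  mem[L1]=80
18. P1: store L0 := 62  bus=[-]  L0: P0=I P1=M  mem[L0]=63
19. P0: load  L1  bus=[BusRd]  L1: P0=S P1=O  mem[L1]=80
20. P0: store L1 := 80  bus=[BusUpgr,Flush]  L1: P0=M P1=I  mem[L1]=79
21. P1: store L1 := 76  bus=[BusRdX,Flush]  L1: P0=I P1=M  mem[L1]=80
22. P1: load  L1  bus=[-]  L1: P0=I P1=M  mem[L1]=80
23. P0: store L0 := 67  bus=[BusRdX,Flush]  L0: P0=M P1=I  mem[L0]=62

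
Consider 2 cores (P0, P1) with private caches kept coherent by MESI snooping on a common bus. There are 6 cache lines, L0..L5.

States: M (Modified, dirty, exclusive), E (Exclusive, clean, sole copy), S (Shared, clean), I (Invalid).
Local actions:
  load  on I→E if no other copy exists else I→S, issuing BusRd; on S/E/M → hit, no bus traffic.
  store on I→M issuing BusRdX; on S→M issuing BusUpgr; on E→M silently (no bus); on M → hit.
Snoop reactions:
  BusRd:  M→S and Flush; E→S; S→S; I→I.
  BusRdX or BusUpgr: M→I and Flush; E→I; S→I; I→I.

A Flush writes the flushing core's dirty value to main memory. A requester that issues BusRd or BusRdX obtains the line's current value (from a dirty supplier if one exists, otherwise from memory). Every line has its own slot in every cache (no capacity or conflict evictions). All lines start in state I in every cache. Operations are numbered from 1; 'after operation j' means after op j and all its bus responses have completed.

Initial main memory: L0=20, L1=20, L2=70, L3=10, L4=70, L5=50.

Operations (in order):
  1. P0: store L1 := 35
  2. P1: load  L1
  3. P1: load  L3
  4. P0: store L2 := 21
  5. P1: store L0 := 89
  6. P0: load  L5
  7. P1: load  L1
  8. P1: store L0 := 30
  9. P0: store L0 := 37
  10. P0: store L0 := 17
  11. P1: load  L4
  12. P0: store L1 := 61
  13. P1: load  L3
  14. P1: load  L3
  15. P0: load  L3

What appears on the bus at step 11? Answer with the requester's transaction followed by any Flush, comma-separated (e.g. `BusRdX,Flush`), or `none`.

step 1: P0: store L1 := 35  ⟶  MI  (L1)  txn=BusRdX  M[L1]=20
step 2: P1: load  L1  ⟶  SS  (L1)  txn=BusRd+Flush  M[L1]=35
step 3: P1: load  L3  ⟶  IE  (L3)  txn=BusRd  M[L3]=10
step 4: P0: store L2 := 21  ⟶  MI  (L2)  txn=BusRdX  M[L2]=70
step 5: P1: store L0 := 89  ⟶  IM  (L0)  txn=BusRdX  M[L0]=20
step 6: P0: load  L5  ⟶  EI  (L5)  txn=BusRd  M[L5]=50
step 7: P1: load  L1  ⟶  SS  (L1)  txn=∅  M[L1]=35
step 8: P1: store L0 := 30  ⟶  IM  (L0)  txn=∅  M[L0]=20
step 9: P0: store L0 := 37  ⟶  MI  (L0)  txn=BusRdX+Flush  M[L0]=30
step 10: P0: store L0 := 17  ⟶  MI  (L0)  txn=∅  M[L0]=30
step 11: P1: load  L4  ⟶  IE  (L4)  txn=BusRd  M[L4]=70
step 12: P0: store L1 := 61  ⟶  MI  (L1)  txn=BusUpgr  M[L1]=35
step 13: P1: load  L3  ⟶  IE  (L3)  txn=∅  M[L3]=10
step 14: P1: load  L3  ⟶  IE  (L3)  txn=∅  M[L3]=10
step 15: P0: load  L3  ⟶  SS  (L3)  txn=BusRd  M[L3]=10

bus = BusRd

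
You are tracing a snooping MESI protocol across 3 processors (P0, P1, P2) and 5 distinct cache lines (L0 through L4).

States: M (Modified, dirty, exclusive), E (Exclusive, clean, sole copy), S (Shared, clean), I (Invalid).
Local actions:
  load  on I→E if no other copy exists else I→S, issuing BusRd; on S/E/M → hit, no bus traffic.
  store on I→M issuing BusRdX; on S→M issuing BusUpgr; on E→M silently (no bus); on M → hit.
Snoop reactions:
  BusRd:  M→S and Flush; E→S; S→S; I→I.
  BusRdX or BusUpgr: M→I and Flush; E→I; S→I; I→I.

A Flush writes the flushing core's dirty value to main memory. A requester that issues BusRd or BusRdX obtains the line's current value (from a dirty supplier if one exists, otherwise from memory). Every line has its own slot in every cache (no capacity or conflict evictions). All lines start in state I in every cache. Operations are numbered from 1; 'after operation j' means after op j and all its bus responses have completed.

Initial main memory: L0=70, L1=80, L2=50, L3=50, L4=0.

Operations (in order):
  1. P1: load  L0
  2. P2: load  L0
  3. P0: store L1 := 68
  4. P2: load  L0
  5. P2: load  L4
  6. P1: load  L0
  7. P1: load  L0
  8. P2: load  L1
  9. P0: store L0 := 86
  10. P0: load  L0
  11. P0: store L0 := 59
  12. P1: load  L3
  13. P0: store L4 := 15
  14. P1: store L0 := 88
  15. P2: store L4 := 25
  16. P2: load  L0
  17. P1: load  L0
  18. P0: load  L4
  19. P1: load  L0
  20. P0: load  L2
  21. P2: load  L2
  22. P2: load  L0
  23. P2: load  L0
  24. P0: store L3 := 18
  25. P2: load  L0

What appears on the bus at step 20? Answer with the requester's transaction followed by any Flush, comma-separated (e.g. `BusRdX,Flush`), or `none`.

bus = BusRd

1. P1: load  L0  bus=[BusRd]  L0: P0=I P1=E P2=I  mem[L0]=70
2. P2: load  L0  bus=[BusRd]  L0: P0=I P1=S P2=S  mem[L0]=70
3. P0: store L1 := 68  bus=[BusRdX]  L1: P0=M P1=I P2=I  mem[L1]=80
4. P2: load  L0  bus=[-]  L0: P0=I P1=S P2=S  mem[L0]=70
5. P2: load  L4  bus=[BusRd]  L4: P0=I P1=I P2=E  mem[L4]=0
6. P1: load  L0  bus=[-]  L0: P0=I P1=S P2=S  mem[L0]=70
7. P1: load  L0  bus=[-]  L0: P0=I P1=S P2=S  mem[L0]=70
8. P2: load  L1  bus=[BusRd,Flush]  L1: P0=S P1=I P2=S  mem[L1]=68
9. P0: store L0 := 86  bus=[BusRdX]  L0: P0=M P1=I P2=I  mem[L0]=70
10. P0: load  L0  bus=[-]  L0: P0=M P1=I P2=I  mem[L0]=70
11. P0: store L0 := 59  bus=[-]  L0: P0=M P1=I P2=I  mem[L0]=70
12. P1: load  L3  bus=[BusRd]  L3: P0=I P1=E P2=I  mem[L3]=50
13. P0: store L4 := 15  bus=[BusRdX]  L4: P0=M P1=I P2=I  mem[L4]=0
14. P1: store L0 := 88  bus=[BusRdX,Flush]  L0: P0=I P1=M P2=I  mem[L0]=59
15. P2: store L4 := 25  bus=[BusRdX,Flush]  L4: P0=I P1=I P2=M  mem[L4]=15
16. P2: load  L0  bus=[BusRd,Flush]  L0: P0=I P1=S P2=S  mem[L0]=88
17. P1: load  L0  bus=[-]  L0: P0=I P1=S P2=S  mem[L0]=88
18. P0: load  L4  bus=[BusRd,Flush]  L4: P0=S P1=I P2=S  mem[L4]=25
19. P1: load  L0  bus=[-]  L0: P0=I P1=S P2=S  mem[L0]=88
20. P0: load  L2  bus=[BusRd]  L2: P0=E P1=I P2=I  mem[L2]=50
21. P2: load  L2  bus=[BusRd]  L2: P0=S P1=I P2=S  mem[L2]=50
22. P2: load  L0  bus=[-]  L0: P0=I P1=S P2=S  mem[L0]=88
23. P2: load  L0  bus=[-]  L0: P0=I P1=S P2=S  mem[L0]=88
24. P0: store L3 := 18  bus=[BusRdX]  L3: P0=M P1=I P2=I  mem[L3]=50
25. P2: load  L0  bus=[-]  L0: P0=I P1=S P2=S  mem[L0]=88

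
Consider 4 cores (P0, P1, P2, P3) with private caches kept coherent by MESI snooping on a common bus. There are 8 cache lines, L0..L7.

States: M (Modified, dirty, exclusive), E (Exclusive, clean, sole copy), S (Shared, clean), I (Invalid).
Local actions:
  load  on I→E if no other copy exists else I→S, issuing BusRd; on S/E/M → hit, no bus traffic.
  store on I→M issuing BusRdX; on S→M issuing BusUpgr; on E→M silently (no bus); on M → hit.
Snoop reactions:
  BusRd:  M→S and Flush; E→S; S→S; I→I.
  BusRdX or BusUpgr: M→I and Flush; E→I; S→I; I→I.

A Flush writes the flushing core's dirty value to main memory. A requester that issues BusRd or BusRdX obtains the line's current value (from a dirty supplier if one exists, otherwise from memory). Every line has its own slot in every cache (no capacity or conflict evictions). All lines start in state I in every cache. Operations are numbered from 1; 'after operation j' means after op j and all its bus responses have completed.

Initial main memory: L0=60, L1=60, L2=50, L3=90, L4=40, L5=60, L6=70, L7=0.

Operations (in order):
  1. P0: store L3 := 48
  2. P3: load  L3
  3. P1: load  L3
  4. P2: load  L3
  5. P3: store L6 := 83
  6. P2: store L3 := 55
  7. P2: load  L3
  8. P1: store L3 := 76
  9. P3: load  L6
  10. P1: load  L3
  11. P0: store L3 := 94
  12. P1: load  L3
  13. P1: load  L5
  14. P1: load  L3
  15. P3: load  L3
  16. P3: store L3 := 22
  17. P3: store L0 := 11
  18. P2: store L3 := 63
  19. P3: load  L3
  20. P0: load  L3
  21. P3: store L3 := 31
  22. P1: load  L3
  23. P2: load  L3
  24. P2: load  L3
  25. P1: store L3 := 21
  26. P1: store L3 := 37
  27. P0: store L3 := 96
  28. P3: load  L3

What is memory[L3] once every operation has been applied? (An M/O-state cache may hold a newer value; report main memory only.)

1. P0: store L3 := 48  bus=[BusRdX]  L3: P0=M P1=I P2=I P3=I  mem[L3]=90
2. P3: load  L3  bus=[BusRd,Flush]  L3: P0=S P1=I P2=I P3=S  mem[L3]=48
3. P1: load  L3  bus=[BusRd]  L3: P0=S P1=S P2=I P3=S  mem[L3]=48
4. P2: load  L3  bus=[BusRd]  L3: P0=S P1=S P2=S P3=S  mem[L3]=48
5. P3: store L6 := 83  bus=[BusRdX]  L6: P0=I P1=I P2=I P3=M  mem[L6]=70
6. P2: store L3 := 55  bus=[BusUpgr]  L3: P0=I P1=I P2=M P3=I  mem[L3]=48
7. P2: load  L3  bus=[-]  L3: P0=I P1=I P2=M P3=I  mem[L3]=48
8. P1: store L3 := 76  bus=[BusRdX,Flush]  L3: P0=I P1=M P2=I P3=I  mem[L3]=55
9. P3: load  L6  bus=[-]  L6: P0=I P1=I P2=I P3=M  mem[L6]=70
10. P1: load  L3  bus=[-]  L3: P0=I P1=M P2=I P3=I  mem[L3]=55
11. P0: store L3 := 94  bus=[BusRdX,Flush]  L3: P0=M P1=I P2=I P3=I  mem[L3]=76
12. P1: load  L3  bus=[BusRd,Flush]  L3: P0=S P1=S P2=I P3=I  mem[L3]=94
13. P1: load  L5  bus=[BusRd]  L5: P0=I P1=E P2=I P3=I  mem[L5]=60
14. P1: load  L3  bus=[-]  L3: P0=S P1=S P2=I P3=I  mem[L3]=94
15. P3: load  L3  bus=[BusRd]  L3: P0=S P1=S P2=I P3=S  mem[L3]=94
16. P3: store L3 := 22  bus=[BusUpgr]  L3: P0=I P1=I P2=I P3=M  mem[L3]=94
17. P3: store L0 := 11  bus=[BusRdX]  L0: P0=I P1=I P2=I P3=M  mem[L0]=60
18. P2: store L3 := 63  bus=[BusRdX,Flush]  L3: P0=I P1=I P2=M P3=I  mem[L3]=22
19. P3: load  L3  bus=[BusRd,Flush]  L3: P0=I P1=I P2=S P3=S  mem[L3]=63
20. P0: load  L3  bus=[BusRd]  L3: P0=S P1=I P2=S P3=S  mem[L3]=63
21. P3: store L3 := 31  bus=[BusUpgr]  L3: P0=I P1=I P2=I P3=M  mem[L3]=63
22. P1: load  L3  bus=[BusRd,Flush]  L3: P0=I P1=S P2=I P3=S  mem[L3]=31
23. P2: load  L3  bus=[BusRd]  L3: P0=I P1=S P2=S P3=S  mem[L3]=31
24. P2: load  L3  bus=[-]  L3: P0=I P1=S P2=S P3=S  mem[L3]=31
25. P1: store L3 := 21  bus=[BusUpgr]  L3: P0=I P1=M P2=I P3=I  mem[L3]=31
26. P1: store L3 := 37  bus=[-]  L3: P0=I P1=M P2=I P3=I  mem[L3]=31
27. P0: store L3 := 96  bus=[BusRdX,Flush]  L3: P0=M P1=I P2=I P3=I  mem[L3]=37
28. P3: load  L3  bus=[BusRd,Flush]  L3: P0=S P1=I P2=I P3=S  mem[L3]=96

memory[L3] = 96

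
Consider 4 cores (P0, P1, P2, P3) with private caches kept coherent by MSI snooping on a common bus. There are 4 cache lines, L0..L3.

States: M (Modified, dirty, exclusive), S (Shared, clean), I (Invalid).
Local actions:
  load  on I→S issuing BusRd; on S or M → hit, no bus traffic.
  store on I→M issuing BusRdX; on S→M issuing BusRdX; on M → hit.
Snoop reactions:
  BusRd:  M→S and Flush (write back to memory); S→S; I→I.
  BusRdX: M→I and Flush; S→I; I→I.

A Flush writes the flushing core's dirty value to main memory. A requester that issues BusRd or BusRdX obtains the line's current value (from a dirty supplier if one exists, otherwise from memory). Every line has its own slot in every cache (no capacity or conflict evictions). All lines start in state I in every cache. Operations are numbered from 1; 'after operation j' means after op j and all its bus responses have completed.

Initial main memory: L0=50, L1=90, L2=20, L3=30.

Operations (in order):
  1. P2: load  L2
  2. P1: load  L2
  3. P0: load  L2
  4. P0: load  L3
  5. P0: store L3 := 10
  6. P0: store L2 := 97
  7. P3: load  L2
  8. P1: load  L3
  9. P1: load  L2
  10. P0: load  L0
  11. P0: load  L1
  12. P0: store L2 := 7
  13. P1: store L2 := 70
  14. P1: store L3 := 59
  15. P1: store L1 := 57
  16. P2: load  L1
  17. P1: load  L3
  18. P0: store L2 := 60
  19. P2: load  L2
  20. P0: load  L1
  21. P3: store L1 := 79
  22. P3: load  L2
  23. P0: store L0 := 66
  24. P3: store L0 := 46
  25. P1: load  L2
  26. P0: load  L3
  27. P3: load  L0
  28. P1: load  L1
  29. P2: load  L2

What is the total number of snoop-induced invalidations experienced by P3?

invalidations = 1

1. P2: load  L2  bus=[BusRd]  L2: P0=I P1=I P2=S P3=I  mem[L2]=20
2. P1: load  L2  bus=[BusRd]  L2: P0=I P1=S P2=S P3=I  mem[L2]=20
3. P0: load  L2  bus=[BusRd]  L2: P0=S P1=S P2=S P3=I  mem[L2]=20
4. P0: load  L3  bus=[BusRd]  L3: P0=S P1=I P2=I P3=I  mem[L3]=30
5. P0: store L3 := 10  bus=[BusRdX]  L3: P0=M P1=I P2=I P3=I  mem[L3]=30
6. P0: store L2 := 97  bus=[BusRdX]  L2: P0=M P1=I P2=I P3=I  mem[L2]=20
7. P3: load  L2  bus=[BusRd,Flush]  L2: P0=S P1=I P2=I P3=S  mem[L2]=97
8. P1: load  L3  bus=[BusRd,Flush]  L3: P0=S P1=S P2=I P3=I  mem[L3]=10
9. P1: load  L2  bus=[BusRd]  L2: P0=S P1=S P2=I P3=S  mem[L2]=97
10. P0: load  L0  bus=[BusRd]  L0: P0=S P1=I P2=I P3=I  mem[L0]=50
11. P0: load  L1  bus=[BusRd]  L1: P0=S P1=I P2=I P3=I  mem[L1]=90
12. P0: store L2 := 7  bus=[BusRdX]  L2: P0=M P1=I P2=I P3=I  mem[L2]=97
13. P1: store L2 := 70  bus=[BusRdX,Flush]  L2: P0=I P1=M P2=I P3=I  mem[L2]=7
14. P1: store L3 := 59  bus=[BusRdX]  L3: P0=I P1=M P2=I P3=I  mem[L3]=10
15. P1: store L1 := 57  bus=[BusRdX]  L1: P0=I P1=M P2=I P3=I  mem[L1]=90
16. P2: load  L1  bus=[BusRd,Flush]  L1: P0=I P1=S P2=S P3=I  mem[L1]=57
17. P1: load  L3  bus=[-]  L3: P0=I P1=M P2=I P3=I  mem[L3]=10
18. P0: store L2 := 60  bus=[BusRdX,Flush]  L2: P0=M P1=I P2=I P3=I  mem[L2]=70
19. P2: load  L2  bus=[BusRd,Flush]  L2: P0=S P1=I P2=S P3=I  mem[L2]=60
20. P0: load  L1  bus=[BusRd]  L1: P0=S P1=S P2=S P3=I  mem[L1]=57
21. P3: store L1 := 79  bus=[BusRdX]  L1: P0=I P1=I P2=I P3=M  mem[L1]=57
22. P3: load  L2  bus=[BusRd]  L2: P0=S P1=I P2=S P3=S  mem[L2]=60
23. P0: store L0 := 66  bus=[BusRdX]  L0: P0=M P1=I P2=I P3=I  mem[L0]=50
24. P3: store L0 := 46  bus=[BusRdX,Flush]  L0: P0=I P1=I P2=I P3=M  mem[L0]=66
25. P1: load  L2  bus=[BusRd]  L2: P0=S P1=S P2=S P3=S  mem[L2]=60
26. P0: load  L3  bus=[BusRd,Flush]  L3: P0=S P1=S P2=I P3=I  mem[L3]=59
27. P3: load  L0  bus=[-]  L0: P0=I P1=I P2=I P3=M  mem[L0]=66
28. P1: load  L1  bus=[BusRd,Flush]  L1: P0=I P1=S P2=I P3=S  mem[L1]=79
29. P2: load  L2  bus=[-]  L2: P0=S P1=S P2=S P3=S  mem[L2]=60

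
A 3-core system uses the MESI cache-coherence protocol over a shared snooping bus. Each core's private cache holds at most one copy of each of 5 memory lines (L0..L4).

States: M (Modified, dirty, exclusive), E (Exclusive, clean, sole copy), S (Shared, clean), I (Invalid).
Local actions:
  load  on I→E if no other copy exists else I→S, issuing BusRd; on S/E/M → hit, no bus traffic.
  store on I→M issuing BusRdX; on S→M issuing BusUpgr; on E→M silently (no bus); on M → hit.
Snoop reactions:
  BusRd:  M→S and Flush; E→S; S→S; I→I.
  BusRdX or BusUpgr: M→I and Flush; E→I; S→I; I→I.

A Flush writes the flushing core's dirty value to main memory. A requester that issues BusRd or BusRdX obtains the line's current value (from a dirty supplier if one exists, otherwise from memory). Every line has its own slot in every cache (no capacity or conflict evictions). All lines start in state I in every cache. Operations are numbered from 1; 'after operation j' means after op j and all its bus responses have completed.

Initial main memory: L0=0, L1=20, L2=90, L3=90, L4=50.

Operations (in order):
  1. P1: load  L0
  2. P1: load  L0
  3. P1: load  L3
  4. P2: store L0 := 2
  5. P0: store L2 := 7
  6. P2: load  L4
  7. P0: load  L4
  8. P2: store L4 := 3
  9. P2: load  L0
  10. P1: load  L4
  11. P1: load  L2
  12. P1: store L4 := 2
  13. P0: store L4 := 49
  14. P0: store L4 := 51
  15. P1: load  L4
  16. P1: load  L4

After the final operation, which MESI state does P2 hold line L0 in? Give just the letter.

  op1 P1: load  L0 → I/E/I on L0; bus BusRd; mem=0
  op2 P1: load  L0 → I/E/I on L0; bus (none); mem=0
  op3 P1: load  L3 → I/E/I on L3; bus BusRd; mem=90
  op4 P2: store L0 := 2 → I/I/M on L0; bus BusRdX; mem=0
  op5 P0: store L2 := 7 → M/I/I on L2; bus BusRdX; mem=90
  op6 P2: load  L4 → I/I/E on L4; bus BusRd; mem=50
  op7 P0: load  L4 → S/I/S on L4; bus BusRd; mem=50
  op8 P2: store L4 := 3 → I/I/M on L4; bus BusUpgr; mem=50
  op9 P2: load  L0 → I/I/M on L0; bus (none); mem=0
  op10 P1: load  L4 → I/S/S on L4; bus BusRd Flush; mem=3
  op11 P1: load  L2 → S/S/I on L2; bus BusRd Flush; mem=7
  op12 P1: store L4 := 2 → I/M/I on L4; bus BusUpgr; mem=3
  op13 P0: store L4 := 49 → M/I/I on L4; bus BusRdX Flush; mem=2
  op14 P0: store L4 := 51 → M/I/I on L4; bus (none); mem=2
  op15 P1: load  L4 → S/S/I on L4; bus BusRd Flush; mem=51
  op16 P1: load  L4 → S/S/I on L4; bus (none); mem=51

state = M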